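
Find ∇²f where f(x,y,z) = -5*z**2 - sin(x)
sin(x) - 10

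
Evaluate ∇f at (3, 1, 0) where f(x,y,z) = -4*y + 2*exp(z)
(0, -4, 2)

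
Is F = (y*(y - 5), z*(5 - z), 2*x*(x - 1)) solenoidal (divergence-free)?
Yes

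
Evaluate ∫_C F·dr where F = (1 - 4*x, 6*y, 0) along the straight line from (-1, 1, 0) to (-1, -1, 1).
0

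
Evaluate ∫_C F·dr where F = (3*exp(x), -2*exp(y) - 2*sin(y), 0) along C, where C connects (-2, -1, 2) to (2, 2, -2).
-2*cos(1) + 2*cos(2) - 3*exp(-2) + 2*exp(-1) + exp(2)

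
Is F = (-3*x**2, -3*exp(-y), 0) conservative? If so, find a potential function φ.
Yes, F is conservative. φ = -x**3 + 3*exp(-y)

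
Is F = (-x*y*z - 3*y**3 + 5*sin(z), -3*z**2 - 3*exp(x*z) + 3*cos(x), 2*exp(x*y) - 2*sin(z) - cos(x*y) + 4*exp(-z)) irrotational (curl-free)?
No, ∇×F = (2*x*exp(x*y) + 3*x*exp(x*z) + x*sin(x*y) + 6*z, -x*y - 2*y*exp(x*y) - y*sin(x*y) + 5*cos(z), x*z + 9*y**2 - 3*z*exp(x*z) - 3*sin(x))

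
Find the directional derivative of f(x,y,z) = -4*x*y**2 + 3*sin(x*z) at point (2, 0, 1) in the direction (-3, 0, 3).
3*sqrt(2)*cos(2)/2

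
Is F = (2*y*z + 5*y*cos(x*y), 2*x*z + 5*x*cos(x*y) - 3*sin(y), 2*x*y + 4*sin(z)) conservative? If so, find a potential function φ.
Yes, F is conservative. φ = 2*x*y*z + 5*sin(x*y) + 3*cos(y) - 4*cos(z)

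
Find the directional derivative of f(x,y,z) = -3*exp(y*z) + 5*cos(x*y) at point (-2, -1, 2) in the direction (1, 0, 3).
sqrt(10)*(9 + 5*exp(2)*sin(2))*exp(-2)/10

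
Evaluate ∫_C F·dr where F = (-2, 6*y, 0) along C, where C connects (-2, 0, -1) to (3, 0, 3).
-10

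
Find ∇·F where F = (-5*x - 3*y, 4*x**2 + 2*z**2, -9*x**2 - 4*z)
-9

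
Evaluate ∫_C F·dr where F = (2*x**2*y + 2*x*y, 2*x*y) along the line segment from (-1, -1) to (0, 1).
2/3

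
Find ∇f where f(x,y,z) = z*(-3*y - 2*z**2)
(0, -3*z, -3*y - 6*z**2)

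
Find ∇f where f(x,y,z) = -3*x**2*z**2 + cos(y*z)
(-6*x*z**2, -z*sin(y*z), -6*x**2*z - y*sin(y*z))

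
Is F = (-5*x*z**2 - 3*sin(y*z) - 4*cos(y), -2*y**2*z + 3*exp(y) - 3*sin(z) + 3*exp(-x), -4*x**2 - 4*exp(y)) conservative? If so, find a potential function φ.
No, ∇×F = (2*y**2 - 4*exp(y) + 3*cos(z), -10*x*z + 8*x - 3*y*cos(y*z), 3*z*cos(y*z) - 4*sin(y) - 3*exp(-x)) ≠ 0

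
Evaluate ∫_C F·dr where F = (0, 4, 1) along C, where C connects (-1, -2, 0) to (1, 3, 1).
21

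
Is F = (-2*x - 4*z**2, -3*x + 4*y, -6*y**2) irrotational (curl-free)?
No, ∇×F = (-12*y, -8*z, -3)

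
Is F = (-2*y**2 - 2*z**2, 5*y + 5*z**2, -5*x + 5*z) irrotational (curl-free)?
No, ∇×F = (-10*z, 5 - 4*z, 4*y)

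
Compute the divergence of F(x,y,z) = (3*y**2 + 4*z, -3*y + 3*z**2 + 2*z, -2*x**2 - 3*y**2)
-3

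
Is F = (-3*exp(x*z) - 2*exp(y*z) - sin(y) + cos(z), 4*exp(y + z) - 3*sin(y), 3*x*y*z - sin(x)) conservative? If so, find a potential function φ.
No, ∇×F = (3*x*z - 4*exp(y + z), -3*x*exp(x*z) - 3*y*z - 2*y*exp(y*z) - sin(z) + cos(x), 2*z*exp(y*z) + cos(y)) ≠ 0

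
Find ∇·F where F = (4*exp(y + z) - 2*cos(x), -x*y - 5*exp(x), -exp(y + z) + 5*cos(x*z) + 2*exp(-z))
-5*x*sin(x*z) - x - exp(y + z) + 2*sin(x) - 2*exp(-z)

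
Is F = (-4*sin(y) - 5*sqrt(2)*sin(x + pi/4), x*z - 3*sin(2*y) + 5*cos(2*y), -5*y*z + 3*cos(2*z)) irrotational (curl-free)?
No, ∇×F = (-x - 5*z, 0, z + 4*cos(y))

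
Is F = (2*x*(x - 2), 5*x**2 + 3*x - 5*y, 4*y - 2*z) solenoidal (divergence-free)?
No, ∇·F = 4*x - 11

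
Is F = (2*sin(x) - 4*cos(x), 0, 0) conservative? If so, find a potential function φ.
Yes, F is conservative. φ = -4*sin(x) - 2*cos(x)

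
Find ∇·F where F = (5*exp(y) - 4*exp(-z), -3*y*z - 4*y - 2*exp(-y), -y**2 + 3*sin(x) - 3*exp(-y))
-3*z - 4 + 2*exp(-y)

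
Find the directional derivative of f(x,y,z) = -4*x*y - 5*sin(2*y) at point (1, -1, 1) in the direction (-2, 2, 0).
-sqrt(2)*(5*cos(2) + 4)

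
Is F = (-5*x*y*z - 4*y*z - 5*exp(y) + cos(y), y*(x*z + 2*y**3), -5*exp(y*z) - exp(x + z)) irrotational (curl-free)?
No, ∇×F = (-x*y - 5*z*exp(y*z), -5*x*y - 4*y + exp(x + z), 5*x*z + y*z + 4*z + 5*exp(y) + sin(y))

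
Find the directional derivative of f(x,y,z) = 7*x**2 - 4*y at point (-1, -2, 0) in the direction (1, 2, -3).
-11*sqrt(14)/7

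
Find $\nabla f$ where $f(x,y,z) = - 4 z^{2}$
(0, 0, -8*z)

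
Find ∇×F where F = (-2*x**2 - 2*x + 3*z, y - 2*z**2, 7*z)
(4*z, 3, 0)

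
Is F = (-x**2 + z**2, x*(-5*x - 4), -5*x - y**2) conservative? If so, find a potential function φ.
No, ∇×F = (-2*y, 2*z + 5, -10*x - 4) ≠ 0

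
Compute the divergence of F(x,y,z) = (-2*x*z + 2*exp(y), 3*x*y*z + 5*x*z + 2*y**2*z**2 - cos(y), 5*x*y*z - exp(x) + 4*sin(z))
5*x*y + 3*x*z + 4*y*z**2 - 2*z + sin(y) + 4*cos(z)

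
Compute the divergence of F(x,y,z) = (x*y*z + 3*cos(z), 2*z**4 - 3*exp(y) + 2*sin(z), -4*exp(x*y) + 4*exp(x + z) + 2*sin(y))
y*z - 3*exp(y) + 4*exp(x + z)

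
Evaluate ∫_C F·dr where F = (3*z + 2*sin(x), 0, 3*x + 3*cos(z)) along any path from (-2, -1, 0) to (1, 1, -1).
-3 - 3*sin(1) - 2*cos(1) + 2*cos(2)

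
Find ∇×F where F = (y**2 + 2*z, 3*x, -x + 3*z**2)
(0, 3, 3 - 2*y)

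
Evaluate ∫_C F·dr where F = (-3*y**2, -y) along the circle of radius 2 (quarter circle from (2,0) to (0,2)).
14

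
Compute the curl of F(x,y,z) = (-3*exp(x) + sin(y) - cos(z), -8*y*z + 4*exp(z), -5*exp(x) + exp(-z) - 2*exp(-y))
(8*y - 4*exp(z) + 2*exp(-y), 5*exp(x) + sin(z), -cos(y))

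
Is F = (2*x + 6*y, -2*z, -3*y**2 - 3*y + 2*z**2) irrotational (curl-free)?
No, ∇×F = (-6*y - 1, 0, -6)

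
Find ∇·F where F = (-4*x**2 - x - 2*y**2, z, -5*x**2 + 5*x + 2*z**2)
-8*x + 4*z - 1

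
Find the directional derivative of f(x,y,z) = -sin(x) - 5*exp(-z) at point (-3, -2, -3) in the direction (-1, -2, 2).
cos(3)/3 + 10*exp(3)/3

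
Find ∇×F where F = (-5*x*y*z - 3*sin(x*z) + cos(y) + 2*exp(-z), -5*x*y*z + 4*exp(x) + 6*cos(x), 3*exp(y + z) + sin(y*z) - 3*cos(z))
(5*x*y + z*cos(y*z) + 3*exp(y + z), -5*x*y - 3*x*cos(x*z) - 2*exp(-z), 5*x*z - 5*y*z + 4*exp(x) - 6*sin(x) + sin(y))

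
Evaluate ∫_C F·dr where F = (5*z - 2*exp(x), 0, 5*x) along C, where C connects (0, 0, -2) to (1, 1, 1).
7 - 2*E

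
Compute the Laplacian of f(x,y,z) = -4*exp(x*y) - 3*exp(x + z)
-4*x**2*exp(x*y) - 4*y**2*exp(x*y) - 6*exp(x + z)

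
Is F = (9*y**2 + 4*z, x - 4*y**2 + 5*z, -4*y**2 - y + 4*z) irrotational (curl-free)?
No, ∇×F = (-8*y - 6, 4, 1 - 18*y)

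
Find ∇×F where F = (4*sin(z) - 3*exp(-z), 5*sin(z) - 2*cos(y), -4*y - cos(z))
(-5*cos(z) - 4, 4*cos(z) + 3*exp(-z), 0)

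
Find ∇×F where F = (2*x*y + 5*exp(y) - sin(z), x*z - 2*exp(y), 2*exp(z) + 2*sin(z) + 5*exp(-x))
(-x, -cos(z) + 5*exp(-x), -2*x + z - 5*exp(y))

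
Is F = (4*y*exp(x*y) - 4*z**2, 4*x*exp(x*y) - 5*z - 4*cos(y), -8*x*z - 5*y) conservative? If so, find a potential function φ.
Yes, F is conservative. φ = -4*x*z**2 - 5*y*z + 4*exp(x*y) - 4*sin(y)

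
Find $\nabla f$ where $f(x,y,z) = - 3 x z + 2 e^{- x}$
(-3*z - 2*exp(-x), 0, -3*x)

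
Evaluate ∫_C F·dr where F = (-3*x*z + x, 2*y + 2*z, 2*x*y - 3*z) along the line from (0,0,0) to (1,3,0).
19/2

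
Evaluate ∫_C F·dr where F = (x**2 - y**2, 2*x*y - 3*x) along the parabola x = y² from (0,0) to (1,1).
-2/3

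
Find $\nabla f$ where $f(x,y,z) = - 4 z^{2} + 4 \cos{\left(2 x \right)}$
(-8*sin(2*x), 0, -8*z)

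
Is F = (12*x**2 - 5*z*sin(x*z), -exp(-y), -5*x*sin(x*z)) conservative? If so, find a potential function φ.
Yes, F is conservative. φ = 4*x**3 + 5*cos(x*z) + exp(-y)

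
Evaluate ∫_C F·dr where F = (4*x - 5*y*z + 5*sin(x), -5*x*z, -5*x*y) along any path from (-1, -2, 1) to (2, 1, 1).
-5*cos(2) + 5*cos(1) + 6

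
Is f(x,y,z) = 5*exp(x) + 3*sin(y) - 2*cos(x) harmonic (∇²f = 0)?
No, ∇²f = 5*exp(x) - 3*sin(y) + 2*cos(x)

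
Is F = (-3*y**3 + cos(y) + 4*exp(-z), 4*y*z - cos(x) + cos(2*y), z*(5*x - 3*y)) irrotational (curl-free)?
No, ∇×F = (-4*y - 3*z, -5*z - 4*exp(-z), 9*y**2 + sin(x) + sin(y))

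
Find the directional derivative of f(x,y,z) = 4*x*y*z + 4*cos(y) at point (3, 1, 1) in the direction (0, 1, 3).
2*sqrt(10)*(12 - sin(1))/5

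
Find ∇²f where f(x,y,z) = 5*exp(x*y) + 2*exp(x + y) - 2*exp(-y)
5*x**2*exp(x*y) + 5*y**2*exp(x*y) + 4*exp(x + y) - 2*exp(-y)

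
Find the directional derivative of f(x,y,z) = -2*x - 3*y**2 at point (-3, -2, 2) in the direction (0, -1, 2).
-12*sqrt(5)/5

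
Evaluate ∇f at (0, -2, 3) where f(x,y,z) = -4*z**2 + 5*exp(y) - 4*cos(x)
(0, 5*exp(-2), -24)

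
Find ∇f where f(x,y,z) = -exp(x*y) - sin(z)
(-y*exp(x*y), -x*exp(x*y), -cos(z))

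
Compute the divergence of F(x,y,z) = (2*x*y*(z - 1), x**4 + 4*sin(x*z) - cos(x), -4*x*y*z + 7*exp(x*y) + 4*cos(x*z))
-4*x*y - 4*x*sin(x*z) + 2*y*(z - 1)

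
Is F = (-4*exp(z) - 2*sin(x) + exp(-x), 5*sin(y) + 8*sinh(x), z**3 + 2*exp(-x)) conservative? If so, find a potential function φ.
No, ∇×F = (0, -4*exp(z) + 2*exp(-x), 8*cosh(x)) ≠ 0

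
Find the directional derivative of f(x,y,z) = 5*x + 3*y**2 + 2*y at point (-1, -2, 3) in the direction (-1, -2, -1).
5*sqrt(6)/2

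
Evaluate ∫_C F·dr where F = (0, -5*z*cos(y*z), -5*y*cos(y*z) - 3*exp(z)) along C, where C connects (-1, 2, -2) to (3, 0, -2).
-5*sin(4)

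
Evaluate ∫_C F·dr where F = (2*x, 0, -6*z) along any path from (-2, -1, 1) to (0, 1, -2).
-13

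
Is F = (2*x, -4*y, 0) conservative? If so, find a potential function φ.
Yes, F is conservative. φ = x**2 - 2*y**2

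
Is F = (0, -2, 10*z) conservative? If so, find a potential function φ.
Yes, F is conservative. φ = -2*y + 5*z**2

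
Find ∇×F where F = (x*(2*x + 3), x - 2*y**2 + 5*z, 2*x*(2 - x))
(-5, 4*x - 4, 1)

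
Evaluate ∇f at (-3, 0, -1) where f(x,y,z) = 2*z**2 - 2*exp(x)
(-2*exp(-3), 0, -4)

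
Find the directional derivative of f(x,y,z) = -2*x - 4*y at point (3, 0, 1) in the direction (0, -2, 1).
8*sqrt(5)/5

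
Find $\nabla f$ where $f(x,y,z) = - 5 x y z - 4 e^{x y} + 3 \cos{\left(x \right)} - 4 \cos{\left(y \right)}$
(-5*y*z - 4*y*exp(x*y) - 3*sin(x), -5*x*z - 4*x*exp(x*y) + 4*sin(y), -5*x*y)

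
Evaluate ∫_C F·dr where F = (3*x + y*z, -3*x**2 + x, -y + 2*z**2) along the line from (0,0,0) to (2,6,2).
-14/3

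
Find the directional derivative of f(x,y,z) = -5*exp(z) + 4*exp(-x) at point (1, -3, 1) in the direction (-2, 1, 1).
sqrt(6)*(8 - 5*exp(2))*exp(-1)/6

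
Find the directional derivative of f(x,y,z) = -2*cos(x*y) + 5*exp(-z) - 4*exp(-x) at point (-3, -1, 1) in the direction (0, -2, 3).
3*sqrt(13)*(-5 + 4*E*sin(3))*exp(-1)/13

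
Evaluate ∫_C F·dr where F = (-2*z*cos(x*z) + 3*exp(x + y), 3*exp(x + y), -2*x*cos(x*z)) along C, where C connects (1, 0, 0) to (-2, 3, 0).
0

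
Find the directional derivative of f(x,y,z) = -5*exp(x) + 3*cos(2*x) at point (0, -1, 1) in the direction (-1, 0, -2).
sqrt(5)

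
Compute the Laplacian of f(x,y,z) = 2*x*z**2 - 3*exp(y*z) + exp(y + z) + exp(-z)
4*x - 3*y**2*exp(y*z) - 3*z**2*exp(y*z) + 2*exp(y + z) + exp(-z)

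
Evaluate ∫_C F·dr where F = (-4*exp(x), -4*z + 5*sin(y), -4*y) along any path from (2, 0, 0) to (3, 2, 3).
-4*exp(3) - 19 - 5*cos(2) + 4*exp(2)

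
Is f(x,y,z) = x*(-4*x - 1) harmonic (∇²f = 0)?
No, ∇²f = -8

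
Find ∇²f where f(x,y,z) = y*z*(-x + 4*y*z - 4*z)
8*y*(y - 1) + 8*z**2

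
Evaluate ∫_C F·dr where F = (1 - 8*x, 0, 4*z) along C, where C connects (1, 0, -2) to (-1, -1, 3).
8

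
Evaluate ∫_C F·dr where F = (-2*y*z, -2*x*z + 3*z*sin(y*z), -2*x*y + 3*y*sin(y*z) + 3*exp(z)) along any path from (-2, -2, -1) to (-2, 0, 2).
-11 + 3*cos(2) - 3*exp(-1) + 3*exp(2)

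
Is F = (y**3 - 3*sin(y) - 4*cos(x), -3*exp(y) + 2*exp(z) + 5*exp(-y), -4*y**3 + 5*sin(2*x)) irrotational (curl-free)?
No, ∇×F = (-12*y**2 - 2*exp(z), -10*cos(2*x), -3*y**2 + 3*cos(y))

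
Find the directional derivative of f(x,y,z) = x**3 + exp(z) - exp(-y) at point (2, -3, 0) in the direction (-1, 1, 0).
sqrt(2)*(-12 + exp(3))/2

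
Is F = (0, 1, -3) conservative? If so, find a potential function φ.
Yes, F is conservative. φ = y - 3*z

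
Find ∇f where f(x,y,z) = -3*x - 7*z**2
(-3, 0, -14*z)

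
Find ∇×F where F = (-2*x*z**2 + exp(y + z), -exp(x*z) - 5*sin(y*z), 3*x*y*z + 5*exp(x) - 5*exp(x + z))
(3*x*z + x*exp(x*z) + 5*y*cos(y*z), -4*x*z - 3*y*z - 5*exp(x) + 5*exp(x + z) + exp(y + z), -z*exp(x*z) - exp(y + z))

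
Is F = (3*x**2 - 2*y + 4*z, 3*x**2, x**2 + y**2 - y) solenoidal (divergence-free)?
No, ∇·F = 6*x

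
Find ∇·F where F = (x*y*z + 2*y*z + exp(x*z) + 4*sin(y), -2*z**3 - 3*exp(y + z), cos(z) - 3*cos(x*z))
3*x*sin(x*z) + y*z + z*exp(x*z) - 3*exp(y + z) - sin(z)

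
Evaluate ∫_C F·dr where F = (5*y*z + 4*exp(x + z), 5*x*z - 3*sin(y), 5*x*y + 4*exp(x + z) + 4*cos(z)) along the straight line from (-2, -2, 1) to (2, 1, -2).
-36 - 4*sin(2) - 4*sin(1) - 4*exp(-1) - 3*cos(2) + 3*cos(1)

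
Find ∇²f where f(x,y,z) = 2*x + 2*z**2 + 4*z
4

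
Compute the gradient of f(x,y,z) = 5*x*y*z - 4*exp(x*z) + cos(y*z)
(z*(5*y - 4*exp(x*z)), z*(5*x - sin(y*z)), 5*x*y - 4*x*exp(x*z) - y*sin(y*z))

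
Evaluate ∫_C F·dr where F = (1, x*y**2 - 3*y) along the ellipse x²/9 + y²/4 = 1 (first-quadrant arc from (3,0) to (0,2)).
-9 + 3*pi/2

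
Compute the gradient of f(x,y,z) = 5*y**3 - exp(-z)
(0, 15*y**2, exp(-z))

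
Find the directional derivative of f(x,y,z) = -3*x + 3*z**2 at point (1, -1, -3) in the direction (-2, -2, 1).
-4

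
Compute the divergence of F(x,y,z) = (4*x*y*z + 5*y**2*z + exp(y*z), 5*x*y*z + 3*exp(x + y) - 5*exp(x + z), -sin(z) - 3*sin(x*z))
5*x*z - 3*x*cos(x*z) + 4*y*z + 3*exp(x + y) - cos(z)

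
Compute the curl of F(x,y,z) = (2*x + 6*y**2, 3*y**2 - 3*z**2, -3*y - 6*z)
(6*z - 3, 0, -12*y)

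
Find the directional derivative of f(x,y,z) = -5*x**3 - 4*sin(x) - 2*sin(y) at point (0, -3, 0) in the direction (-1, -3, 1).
2*sqrt(11)*(3*cos(3) + 2)/11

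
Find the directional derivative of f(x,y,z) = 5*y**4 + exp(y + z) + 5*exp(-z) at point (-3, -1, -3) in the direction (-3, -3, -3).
sqrt(3)*(-2 + 20*exp(4) + 5*exp(7))*exp(-4)/3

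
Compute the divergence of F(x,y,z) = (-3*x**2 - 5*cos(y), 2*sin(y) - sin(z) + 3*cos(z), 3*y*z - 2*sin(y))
-6*x + 3*y + 2*cos(y)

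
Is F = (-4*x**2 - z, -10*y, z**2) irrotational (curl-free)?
No, ∇×F = (0, -1, 0)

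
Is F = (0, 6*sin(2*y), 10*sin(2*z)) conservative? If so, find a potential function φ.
Yes, F is conservative. φ = -3*cos(2*y) - 5*cos(2*z)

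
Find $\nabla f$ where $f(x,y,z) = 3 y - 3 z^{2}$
(0, 3, -6*z)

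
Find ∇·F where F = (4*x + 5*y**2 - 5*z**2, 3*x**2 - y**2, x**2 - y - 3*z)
1 - 2*y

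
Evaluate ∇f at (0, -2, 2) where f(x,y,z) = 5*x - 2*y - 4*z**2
(5, -2, -16)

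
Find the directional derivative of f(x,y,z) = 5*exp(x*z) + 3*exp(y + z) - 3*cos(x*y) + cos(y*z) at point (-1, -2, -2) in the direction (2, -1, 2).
-10*exp(2) - 3*sin(2) + 2*sin(4)/3 + exp(-4)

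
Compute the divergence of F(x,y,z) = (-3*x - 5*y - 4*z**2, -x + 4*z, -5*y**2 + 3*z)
0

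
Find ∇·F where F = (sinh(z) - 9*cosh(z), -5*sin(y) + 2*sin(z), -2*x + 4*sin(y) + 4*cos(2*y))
-5*cos(y)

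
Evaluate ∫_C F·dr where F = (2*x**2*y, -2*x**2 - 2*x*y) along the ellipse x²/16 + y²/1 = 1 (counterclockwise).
-32*pi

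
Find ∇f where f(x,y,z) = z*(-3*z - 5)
(0, 0, -6*z - 5)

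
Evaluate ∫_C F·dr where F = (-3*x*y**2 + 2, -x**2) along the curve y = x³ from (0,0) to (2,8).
-556/5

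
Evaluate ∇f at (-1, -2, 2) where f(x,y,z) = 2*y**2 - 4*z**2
(0, -8, -16)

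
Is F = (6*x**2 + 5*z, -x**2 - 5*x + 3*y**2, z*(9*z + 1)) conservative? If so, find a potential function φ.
No, ∇×F = (0, 5, -2*x - 5) ≠ 0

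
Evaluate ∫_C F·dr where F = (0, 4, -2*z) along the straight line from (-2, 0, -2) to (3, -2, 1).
-5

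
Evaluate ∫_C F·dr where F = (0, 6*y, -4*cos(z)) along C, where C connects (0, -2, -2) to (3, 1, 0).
-9 - 4*sin(2)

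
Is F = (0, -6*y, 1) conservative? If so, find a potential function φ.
Yes, F is conservative. φ = -3*y**2 + z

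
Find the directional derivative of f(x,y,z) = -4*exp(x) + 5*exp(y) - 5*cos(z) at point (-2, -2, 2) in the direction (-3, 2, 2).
2*sqrt(17)*(11 + 5*exp(2)*sin(2))*exp(-2)/17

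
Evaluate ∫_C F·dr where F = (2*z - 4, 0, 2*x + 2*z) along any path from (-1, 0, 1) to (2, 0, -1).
-14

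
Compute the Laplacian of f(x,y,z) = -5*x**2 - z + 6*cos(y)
-6*cos(y) - 10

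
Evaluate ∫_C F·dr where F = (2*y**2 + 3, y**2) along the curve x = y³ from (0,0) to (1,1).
68/15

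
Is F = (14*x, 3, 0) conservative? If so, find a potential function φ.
Yes, F is conservative. φ = 7*x**2 + 3*y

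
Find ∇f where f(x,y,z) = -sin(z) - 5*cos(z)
(0, 0, 5*sin(z) - cos(z))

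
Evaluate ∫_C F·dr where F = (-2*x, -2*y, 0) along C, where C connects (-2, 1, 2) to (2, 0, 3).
1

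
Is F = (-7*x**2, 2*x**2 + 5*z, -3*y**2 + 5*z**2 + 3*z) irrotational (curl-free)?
No, ∇×F = (-6*y - 5, 0, 4*x)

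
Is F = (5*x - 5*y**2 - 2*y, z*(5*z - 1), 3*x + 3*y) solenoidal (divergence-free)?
No, ∇·F = 5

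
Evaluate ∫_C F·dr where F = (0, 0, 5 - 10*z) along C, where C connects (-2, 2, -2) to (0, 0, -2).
0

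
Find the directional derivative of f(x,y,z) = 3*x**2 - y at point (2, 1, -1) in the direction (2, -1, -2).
25/3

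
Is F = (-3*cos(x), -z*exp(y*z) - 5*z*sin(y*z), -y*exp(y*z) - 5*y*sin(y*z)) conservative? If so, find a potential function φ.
Yes, F is conservative. φ = -exp(y*z) - 3*sin(x) + 5*cos(y*z)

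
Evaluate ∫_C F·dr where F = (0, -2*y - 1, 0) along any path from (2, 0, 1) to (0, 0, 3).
0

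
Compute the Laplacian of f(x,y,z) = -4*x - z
0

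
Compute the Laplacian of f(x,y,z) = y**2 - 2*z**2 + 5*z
-2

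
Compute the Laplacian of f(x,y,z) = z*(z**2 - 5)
6*z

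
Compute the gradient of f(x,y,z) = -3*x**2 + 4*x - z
(4 - 6*x, 0, -1)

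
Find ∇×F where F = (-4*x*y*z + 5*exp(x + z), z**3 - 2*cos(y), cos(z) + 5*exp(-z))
(-3*z**2, -4*x*y + 5*exp(x + z), 4*x*z)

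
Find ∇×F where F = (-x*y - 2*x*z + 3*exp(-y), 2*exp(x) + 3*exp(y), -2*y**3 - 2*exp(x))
(-6*y**2, -2*x + 2*exp(x), x + 2*exp(x) + 3*exp(-y))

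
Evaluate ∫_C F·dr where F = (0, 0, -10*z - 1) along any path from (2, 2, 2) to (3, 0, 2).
0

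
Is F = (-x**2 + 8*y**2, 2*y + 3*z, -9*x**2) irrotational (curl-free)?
No, ∇×F = (-3, 18*x, -16*y)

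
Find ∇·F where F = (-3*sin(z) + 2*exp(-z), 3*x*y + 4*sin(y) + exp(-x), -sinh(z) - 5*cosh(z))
3*x + 4*cos(y) - 5*sinh(z) - cosh(z)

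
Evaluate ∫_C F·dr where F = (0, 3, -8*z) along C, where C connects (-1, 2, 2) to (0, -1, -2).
-9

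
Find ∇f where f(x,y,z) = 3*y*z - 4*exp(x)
(-4*exp(x), 3*z, 3*y)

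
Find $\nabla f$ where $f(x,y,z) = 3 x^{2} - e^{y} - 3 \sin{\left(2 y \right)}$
(6*x, -exp(y) - 6*cos(2*y), 0)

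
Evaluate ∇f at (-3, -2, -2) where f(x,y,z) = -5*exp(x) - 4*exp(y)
(-5*exp(-3), -4*exp(-2), 0)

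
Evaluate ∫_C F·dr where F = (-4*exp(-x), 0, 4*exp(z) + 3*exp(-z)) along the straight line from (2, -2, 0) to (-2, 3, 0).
8*sinh(2)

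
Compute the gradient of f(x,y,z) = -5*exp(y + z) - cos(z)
(0, -5*exp(y + z), -5*exp(y + z) + sin(z))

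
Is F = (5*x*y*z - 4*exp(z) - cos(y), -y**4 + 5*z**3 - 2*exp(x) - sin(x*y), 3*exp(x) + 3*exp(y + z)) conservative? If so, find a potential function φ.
No, ∇×F = (-15*z**2 + 3*exp(y + z), 5*x*y - 3*exp(x) - 4*exp(z), -5*x*z - y*cos(x*y) - 2*exp(x) - sin(y)) ≠ 0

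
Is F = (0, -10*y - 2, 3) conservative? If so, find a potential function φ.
Yes, F is conservative. φ = -5*y**2 - 2*y + 3*z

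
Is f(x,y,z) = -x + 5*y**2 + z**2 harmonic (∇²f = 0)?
No, ∇²f = 12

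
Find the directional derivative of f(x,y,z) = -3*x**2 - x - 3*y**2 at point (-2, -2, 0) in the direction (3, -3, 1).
-3*sqrt(19)/19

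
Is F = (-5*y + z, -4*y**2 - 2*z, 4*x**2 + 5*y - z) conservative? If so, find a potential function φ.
No, ∇×F = (7, 1 - 8*x, 5) ≠ 0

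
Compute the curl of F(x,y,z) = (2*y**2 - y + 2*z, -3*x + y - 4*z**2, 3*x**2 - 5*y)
(8*z - 5, 2 - 6*x, -4*y - 2)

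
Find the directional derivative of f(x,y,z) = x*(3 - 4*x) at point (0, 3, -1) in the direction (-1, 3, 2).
-3*sqrt(14)/14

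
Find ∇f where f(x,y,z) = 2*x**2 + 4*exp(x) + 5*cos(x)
(4*x + 4*exp(x) - 5*sin(x), 0, 0)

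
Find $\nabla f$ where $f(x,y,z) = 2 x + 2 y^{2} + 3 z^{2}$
(2, 4*y, 6*z)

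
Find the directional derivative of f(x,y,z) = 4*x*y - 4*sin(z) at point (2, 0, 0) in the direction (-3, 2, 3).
2*sqrt(22)/11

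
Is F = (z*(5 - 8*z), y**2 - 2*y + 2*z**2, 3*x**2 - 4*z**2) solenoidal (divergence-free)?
No, ∇·F = 2*y - 8*z - 2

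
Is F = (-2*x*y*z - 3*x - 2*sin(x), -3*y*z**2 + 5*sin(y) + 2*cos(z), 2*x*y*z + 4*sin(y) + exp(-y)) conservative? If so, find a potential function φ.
No, ∇×F = (2*x*z + 6*y*z + 2*sin(z) + 4*cos(y) - exp(-y), 2*y*(-x - z), 2*x*z) ≠ 0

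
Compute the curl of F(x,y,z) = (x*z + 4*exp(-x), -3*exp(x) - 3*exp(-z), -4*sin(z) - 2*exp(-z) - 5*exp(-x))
(-3*exp(-z), x - 5*exp(-x), -3*exp(x))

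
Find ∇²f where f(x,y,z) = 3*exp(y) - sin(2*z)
3*exp(y) + 4*sin(2*z)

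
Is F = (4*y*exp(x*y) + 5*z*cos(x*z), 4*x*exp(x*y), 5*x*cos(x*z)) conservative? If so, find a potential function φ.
Yes, F is conservative. φ = 4*exp(x*y) + 5*sin(x*z)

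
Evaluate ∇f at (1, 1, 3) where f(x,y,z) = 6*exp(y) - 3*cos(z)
(0, 6*E, 3*sin(3))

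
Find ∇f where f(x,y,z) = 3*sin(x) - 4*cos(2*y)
(3*cos(x), 8*sin(2*y), 0)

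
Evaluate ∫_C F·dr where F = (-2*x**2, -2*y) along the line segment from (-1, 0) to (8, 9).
-423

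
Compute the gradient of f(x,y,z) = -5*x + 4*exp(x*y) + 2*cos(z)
(4*y*exp(x*y) - 5, 4*x*exp(x*y), -2*sin(z))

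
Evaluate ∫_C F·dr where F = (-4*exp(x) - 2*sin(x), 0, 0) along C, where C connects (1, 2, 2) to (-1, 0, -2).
8*sinh(1)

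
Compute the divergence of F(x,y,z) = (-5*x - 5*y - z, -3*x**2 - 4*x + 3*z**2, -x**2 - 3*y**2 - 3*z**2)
-6*z - 5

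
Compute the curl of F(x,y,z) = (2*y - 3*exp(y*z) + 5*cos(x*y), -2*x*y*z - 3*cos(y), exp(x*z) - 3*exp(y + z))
(2*x*y - 3*exp(y + z), -3*y*exp(y*z) - z*exp(x*z), 5*x*sin(x*y) - 2*y*z + 3*z*exp(y*z) - 2)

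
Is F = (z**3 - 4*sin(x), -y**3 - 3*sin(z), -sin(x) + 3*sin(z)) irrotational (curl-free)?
No, ∇×F = (3*cos(z), 3*z**2 + cos(x), 0)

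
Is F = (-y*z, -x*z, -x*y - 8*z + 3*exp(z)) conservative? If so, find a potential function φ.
Yes, F is conservative. φ = -x*y*z - 4*z**2 + 3*exp(z)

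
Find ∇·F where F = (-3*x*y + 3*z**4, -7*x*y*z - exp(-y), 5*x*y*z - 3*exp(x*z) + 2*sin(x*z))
5*x*y - 7*x*z - 3*x*exp(x*z) + 2*x*cos(x*z) - 3*y + exp(-y)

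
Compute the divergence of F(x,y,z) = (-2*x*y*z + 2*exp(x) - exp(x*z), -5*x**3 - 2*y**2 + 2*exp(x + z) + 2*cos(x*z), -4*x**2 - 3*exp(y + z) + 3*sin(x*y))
-2*y*z - 4*y - z*exp(x*z) + 2*exp(x) - 3*exp(y + z)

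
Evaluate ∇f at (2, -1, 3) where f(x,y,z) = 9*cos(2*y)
(0, 18*sin(2), 0)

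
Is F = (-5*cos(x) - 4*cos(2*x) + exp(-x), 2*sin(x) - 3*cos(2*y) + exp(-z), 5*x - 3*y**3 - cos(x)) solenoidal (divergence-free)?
No, ∇·F = 5*sin(x) + 8*sin(2*x) + 6*sin(2*y) - exp(-x)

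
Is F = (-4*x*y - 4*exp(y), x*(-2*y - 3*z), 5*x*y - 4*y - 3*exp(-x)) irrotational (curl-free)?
No, ∇×F = (8*x - 4, -5*y - 3*exp(-x), 4*x - 2*y - 3*z + 4*exp(y))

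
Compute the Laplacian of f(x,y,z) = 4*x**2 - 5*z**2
-2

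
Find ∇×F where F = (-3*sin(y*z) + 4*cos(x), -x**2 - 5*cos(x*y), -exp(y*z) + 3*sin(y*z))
(z*(-exp(y*z) + 3*cos(y*z)), -3*y*cos(y*z), -2*x + 5*y*sin(x*y) + 3*z*cos(y*z))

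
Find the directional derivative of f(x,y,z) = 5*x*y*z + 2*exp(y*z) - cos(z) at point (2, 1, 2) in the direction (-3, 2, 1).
sqrt(14)*(sin(2) + 20 + 10*exp(2))/14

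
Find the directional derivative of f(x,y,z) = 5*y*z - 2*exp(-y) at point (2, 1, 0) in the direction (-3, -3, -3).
sqrt(3)*(-5*E - 2)*exp(-1)/3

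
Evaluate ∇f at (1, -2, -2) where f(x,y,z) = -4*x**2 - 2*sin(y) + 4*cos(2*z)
(-8, -2*cos(2), 8*sin(4))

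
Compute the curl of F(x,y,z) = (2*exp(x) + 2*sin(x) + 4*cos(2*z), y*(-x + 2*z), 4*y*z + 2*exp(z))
(-2*y + 4*z, -8*sin(2*z), -y)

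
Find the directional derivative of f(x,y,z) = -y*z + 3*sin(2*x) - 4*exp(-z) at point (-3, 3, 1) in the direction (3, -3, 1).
2*sqrt(19)*(2 + 9*E*cos(6))*exp(-1)/19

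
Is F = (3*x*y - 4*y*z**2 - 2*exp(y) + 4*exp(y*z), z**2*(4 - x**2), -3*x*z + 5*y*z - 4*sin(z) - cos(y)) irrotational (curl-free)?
No, ∇×F = (2*x**2*z - 3*z + sin(y), -8*y*z + 4*y*exp(y*z) + 3*z, -2*x*z**2 - 3*x + 4*z**2 - 4*z*exp(y*z) + 2*exp(y))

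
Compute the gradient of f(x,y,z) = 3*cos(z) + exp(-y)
(0, -exp(-y), -3*sin(z))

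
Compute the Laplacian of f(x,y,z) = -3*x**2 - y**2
-8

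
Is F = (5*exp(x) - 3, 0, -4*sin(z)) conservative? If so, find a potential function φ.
Yes, F is conservative. φ = -3*x + 5*exp(x) + 4*cos(z)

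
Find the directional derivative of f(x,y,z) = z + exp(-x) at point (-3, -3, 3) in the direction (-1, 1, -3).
sqrt(11)*(-3 + exp(3))/11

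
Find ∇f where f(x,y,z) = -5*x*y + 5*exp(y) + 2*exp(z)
(-5*y, -5*x + 5*exp(y), 2*exp(z))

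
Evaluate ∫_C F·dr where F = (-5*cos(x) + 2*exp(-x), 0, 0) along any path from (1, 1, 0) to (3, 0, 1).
-5*sin(3) - 2*exp(-3) + 2*exp(-1) + 5*sin(1)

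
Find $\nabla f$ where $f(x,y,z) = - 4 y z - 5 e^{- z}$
(0, -4*z, -4*y + 5*exp(-z))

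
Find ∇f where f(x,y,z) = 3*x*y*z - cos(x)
(3*y*z + sin(x), 3*x*z, 3*x*y)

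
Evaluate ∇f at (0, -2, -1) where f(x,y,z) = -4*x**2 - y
(0, -1, 0)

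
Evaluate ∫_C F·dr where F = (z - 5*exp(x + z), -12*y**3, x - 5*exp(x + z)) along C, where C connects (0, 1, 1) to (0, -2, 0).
-50 + 5*E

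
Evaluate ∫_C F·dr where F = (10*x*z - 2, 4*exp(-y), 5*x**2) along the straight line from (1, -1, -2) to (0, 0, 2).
8 + 4*E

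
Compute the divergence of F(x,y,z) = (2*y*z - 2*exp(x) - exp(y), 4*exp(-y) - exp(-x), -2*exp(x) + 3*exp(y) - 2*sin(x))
-2*exp(x) - 4*exp(-y)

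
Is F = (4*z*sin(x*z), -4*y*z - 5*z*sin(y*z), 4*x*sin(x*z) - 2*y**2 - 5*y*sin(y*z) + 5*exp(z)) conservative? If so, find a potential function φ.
Yes, F is conservative. φ = -2*y**2*z + 5*exp(z) - 4*cos(x*z) + 5*cos(y*z)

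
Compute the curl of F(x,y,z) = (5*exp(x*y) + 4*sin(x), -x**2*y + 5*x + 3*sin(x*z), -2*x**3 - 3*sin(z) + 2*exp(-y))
(-3*x*cos(x*z) - 2*exp(-y), 6*x**2, -2*x*y - 5*x*exp(x*y) + 3*z*cos(x*z) + 5)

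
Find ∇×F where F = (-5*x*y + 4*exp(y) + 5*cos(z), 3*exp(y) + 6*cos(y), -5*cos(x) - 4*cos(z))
(0, -5*sin(x) - 5*sin(z), 5*x - 4*exp(y))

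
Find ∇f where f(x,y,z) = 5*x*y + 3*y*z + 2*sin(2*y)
(5*y, 5*x + 3*z + 4*cos(2*y), 3*y)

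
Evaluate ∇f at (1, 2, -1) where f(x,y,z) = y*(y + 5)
(0, 9, 0)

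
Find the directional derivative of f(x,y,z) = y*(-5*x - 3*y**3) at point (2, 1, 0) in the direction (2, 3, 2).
-76*sqrt(17)/17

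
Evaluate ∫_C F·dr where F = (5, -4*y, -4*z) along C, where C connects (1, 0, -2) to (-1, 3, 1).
-22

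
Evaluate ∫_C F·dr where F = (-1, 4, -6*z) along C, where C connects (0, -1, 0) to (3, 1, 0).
5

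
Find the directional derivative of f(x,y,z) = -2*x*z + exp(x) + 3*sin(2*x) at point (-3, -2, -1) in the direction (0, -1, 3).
9*sqrt(10)/5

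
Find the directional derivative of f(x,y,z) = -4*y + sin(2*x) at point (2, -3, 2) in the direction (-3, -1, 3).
2*sqrt(19)*(2 - 3*cos(4))/19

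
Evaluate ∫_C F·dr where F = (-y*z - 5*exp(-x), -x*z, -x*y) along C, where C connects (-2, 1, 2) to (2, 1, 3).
-10*sinh(2) - 10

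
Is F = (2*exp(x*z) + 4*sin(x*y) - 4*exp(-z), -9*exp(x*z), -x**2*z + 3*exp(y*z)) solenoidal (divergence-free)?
No, ∇·F = -x**2 + 3*y*exp(y*z) + 4*y*cos(x*y) + 2*z*exp(x*z)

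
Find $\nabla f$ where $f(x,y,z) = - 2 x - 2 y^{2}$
(-2, -4*y, 0)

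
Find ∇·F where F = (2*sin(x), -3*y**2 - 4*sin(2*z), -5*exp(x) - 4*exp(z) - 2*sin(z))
-6*y - 4*exp(z) + 2*cos(x) - 2*cos(z)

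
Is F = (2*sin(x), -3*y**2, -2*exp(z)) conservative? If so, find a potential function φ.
Yes, F is conservative. φ = -y**3 - 2*exp(z) - 2*cos(x)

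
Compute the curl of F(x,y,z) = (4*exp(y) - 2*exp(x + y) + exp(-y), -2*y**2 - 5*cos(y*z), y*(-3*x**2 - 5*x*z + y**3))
(-3*x**2 - 5*x*z + 4*y**3 - 5*y*sin(y*z), y*(6*x + 5*z), -4*exp(y) + 2*exp(x + y) + exp(-y))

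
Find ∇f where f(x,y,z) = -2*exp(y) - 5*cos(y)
(0, -2*exp(y) + 5*sin(y), 0)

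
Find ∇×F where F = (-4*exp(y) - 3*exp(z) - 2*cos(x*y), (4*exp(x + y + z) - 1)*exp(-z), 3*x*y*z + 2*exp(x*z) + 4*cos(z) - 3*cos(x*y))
((3*x*(z + sin(x*y))*exp(z) - 1)*exp(-z), -3*y*z - 3*y*sin(x*y) - 2*z*exp(x*z) - 3*exp(z), -2*x*sin(x*y) + 4*exp(y) + 4*exp(x + y))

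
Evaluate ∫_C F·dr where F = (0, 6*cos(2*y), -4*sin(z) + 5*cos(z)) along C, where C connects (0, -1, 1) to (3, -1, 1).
0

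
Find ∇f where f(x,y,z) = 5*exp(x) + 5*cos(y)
(5*exp(x), -5*sin(y), 0)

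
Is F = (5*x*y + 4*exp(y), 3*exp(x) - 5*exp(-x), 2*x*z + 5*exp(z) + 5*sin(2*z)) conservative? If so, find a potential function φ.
No, ∇×F = (0, -2*z, -5*x + 3*exp(x) - 4*exp(y) + 5*exp(-x)) ≠ 0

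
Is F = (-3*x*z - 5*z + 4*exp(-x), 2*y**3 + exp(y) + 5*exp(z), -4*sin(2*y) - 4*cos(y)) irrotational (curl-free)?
No, ∇×F = (-5*exp(z) + 4*sin(y) - 8*cos(2*y), -3*x - 5, 0)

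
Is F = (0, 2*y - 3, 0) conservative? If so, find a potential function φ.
Yes, F is conservative. φ = y*(y - 3)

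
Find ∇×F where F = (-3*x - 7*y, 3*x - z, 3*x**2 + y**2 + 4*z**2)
(2*y + 1, -6*x, 10)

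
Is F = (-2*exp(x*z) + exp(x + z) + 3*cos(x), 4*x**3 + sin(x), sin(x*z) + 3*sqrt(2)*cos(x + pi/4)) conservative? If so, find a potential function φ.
No, ∇×F = (0, -2*x*exp(x*z) - z*cos(x*z) + exp(x + z) + 3*sqrt(2)*sin(x + pi/4), 12*x**2 + cos(x)) ≠ 0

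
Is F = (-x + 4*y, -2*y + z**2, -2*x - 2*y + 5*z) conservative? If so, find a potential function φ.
No, ∇×F = (-2*z - 2, 2, -4) ≠ 0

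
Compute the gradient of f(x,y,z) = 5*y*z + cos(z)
(0, 5*z, 5*y - sin(z))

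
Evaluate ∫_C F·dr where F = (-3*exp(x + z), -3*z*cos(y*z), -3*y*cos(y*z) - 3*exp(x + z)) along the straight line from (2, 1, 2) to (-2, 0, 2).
-3 + 3*sin(2) + 3*exp(4)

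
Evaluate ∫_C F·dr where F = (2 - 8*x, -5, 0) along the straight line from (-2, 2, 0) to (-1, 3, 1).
9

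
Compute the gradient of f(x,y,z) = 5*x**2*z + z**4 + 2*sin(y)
(10*x*z, 2*cos(y), 5*x**2 + 4*z**3)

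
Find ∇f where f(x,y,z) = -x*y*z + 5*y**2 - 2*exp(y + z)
(-y*z, -x*z + 10*y - 2*exp(y + z), -x*y - 2*exp(y + z))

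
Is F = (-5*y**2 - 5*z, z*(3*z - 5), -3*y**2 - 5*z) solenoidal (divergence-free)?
No, ∇·F = -5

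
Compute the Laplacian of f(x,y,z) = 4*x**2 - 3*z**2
2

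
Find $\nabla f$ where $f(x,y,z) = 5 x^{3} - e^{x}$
(15*x**2 - exp(x), 0, 0)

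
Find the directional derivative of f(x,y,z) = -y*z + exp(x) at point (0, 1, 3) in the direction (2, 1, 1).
-sqrt(6)/3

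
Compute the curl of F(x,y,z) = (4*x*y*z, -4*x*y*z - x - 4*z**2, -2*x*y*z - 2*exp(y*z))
(4*x*y - 2*x*z - 2*z*exp(y*z) + 8*z, 2*y*(2*x + z), -4*x*z - 4*y*z - 1)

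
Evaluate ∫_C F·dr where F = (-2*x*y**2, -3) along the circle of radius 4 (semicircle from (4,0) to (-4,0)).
0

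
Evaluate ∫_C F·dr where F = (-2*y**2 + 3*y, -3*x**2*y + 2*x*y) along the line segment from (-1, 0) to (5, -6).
-684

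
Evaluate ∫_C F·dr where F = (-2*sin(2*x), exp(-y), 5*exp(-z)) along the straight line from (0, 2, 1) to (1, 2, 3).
-1 + cos(2) - 5*exp(-3) + 5*exp(-1)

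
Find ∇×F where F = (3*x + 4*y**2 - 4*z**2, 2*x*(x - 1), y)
(1, -8*z, 4*x - 8*y - 2)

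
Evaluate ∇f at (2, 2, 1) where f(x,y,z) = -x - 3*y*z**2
(-1, -3, -12)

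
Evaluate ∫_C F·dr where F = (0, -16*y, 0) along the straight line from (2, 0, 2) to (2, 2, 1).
-32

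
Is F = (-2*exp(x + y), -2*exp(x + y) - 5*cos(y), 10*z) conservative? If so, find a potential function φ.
Yes, F is conservative. φ = 5*z**2 - 2*exp(x + y) - 5*sin(y)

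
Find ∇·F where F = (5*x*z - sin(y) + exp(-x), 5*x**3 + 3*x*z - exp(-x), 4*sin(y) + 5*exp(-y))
5*z - exp(-x)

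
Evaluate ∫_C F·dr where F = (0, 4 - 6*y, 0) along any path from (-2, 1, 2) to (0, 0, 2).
-1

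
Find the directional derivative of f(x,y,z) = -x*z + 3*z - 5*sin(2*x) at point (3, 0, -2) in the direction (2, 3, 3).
2*sqrt(22)*(1 - 5*cos(6))/11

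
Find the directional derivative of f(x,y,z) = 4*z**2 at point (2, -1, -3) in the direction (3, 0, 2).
-48*sqrt(13)/13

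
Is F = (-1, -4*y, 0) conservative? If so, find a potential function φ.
Yes, F is conservative. φ = -x - 2*y**2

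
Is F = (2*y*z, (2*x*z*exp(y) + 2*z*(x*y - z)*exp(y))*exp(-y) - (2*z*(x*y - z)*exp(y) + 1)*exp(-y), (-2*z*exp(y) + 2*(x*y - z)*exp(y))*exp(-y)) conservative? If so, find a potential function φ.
Yes, F is conservative. φ = (2*z*(x*y - z)*exp(y) + 1)*exp(-y)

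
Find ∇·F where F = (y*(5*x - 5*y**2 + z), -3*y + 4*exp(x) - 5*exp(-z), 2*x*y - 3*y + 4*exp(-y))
5*y - 3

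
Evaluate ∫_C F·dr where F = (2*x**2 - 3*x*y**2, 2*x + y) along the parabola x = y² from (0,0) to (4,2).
-14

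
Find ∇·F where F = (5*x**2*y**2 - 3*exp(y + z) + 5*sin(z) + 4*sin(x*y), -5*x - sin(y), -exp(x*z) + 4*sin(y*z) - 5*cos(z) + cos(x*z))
10*x*y**2 - x*exp(x*z) - x*sin(x*z) + 4*y*cos(x*y) + 4*y*cos(y*z) + 5*sin(z) - cos(y)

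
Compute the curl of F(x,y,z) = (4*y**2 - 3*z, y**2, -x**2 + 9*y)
(9, 2*x - 3, -8*y)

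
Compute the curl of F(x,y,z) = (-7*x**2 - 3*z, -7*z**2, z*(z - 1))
(14*z, -3, 0)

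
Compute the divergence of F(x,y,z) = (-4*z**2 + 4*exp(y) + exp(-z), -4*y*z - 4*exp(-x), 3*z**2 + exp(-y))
2*z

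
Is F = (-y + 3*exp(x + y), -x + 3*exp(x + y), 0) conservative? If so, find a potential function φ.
Yes, F is conservative. φ = -x*y + 3*exp(x + y)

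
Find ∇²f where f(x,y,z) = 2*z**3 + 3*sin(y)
12*z - 3*sin(y)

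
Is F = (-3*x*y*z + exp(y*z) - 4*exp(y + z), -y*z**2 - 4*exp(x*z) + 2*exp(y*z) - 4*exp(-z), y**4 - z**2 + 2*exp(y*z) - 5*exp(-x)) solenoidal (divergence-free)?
No, ∇·F = -3*y*z + 2*y*exp(y*z) - z**2 + 2*z*exp(y*z) - 2*z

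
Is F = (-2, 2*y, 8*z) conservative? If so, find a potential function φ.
Yes, F is conservative. φ = -2*x + y**2 + 4*z**2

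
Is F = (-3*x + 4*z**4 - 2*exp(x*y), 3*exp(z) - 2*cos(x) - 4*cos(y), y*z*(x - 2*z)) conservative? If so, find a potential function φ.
No, ∇×F = (z*(x - 2*z) - 3*exp(z), z*(-y + 16*z**2), 2*x*exp(x*y) + 2*sin(x)) ≠ 0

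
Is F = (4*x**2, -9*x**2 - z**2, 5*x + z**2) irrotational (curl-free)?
No, ∇×F = (2*z, -5, -18*x)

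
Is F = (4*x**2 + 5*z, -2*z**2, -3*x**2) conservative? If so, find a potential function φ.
No, ∇×F = (4*z, 6*x + 5, 0) ≠ 0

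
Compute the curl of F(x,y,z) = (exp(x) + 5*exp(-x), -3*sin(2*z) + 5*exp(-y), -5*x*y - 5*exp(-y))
(-5*x + 6*cos(2*z) + 5*exp(-y), 5*y, 0)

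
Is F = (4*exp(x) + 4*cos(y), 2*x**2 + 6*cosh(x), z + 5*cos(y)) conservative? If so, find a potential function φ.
No, ∇×F = (-5*sin(y), 0, 4*x + 4*sin(y) + 6*sinh(x)) ≠ 0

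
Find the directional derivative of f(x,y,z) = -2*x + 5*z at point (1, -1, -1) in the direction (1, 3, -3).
-17*sqrt(19)/19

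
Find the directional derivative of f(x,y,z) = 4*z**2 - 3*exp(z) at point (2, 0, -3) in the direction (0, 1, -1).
sqrt(2)*(3/2 + 12*exp(3))*exp(-3)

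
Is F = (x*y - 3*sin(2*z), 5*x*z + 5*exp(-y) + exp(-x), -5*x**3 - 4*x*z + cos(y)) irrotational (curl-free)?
No, ∇×F = (-5*x - sin(y), 15*x**2 + 4*z - 6*cos(2*z), -x + 5*z - exp(-x))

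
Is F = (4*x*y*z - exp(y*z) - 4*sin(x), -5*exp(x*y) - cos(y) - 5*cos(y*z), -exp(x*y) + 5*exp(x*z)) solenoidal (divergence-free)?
No, ∇·F = -5*x*exp(x*y) + 5*x*exp(x*z) + 4*y*z + 5*z*sin(y*z) + sin(y) - 4*cos(x)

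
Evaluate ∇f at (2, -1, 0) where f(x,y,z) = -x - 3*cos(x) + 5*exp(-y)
(-1 + 3*sin(2), -5*E, 0)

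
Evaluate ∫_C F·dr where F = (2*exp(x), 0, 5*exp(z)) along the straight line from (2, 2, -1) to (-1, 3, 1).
((5 - 2*E)*exp(2) - 3)*exp(-1)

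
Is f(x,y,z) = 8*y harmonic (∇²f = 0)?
Yes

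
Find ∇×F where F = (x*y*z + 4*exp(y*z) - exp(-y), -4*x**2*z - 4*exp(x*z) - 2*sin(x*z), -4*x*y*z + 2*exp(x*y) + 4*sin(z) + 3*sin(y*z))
(4*x**2 - 4*x*z + 2*x*exp(x*y) + 4*x*exp(x*z) + 2*x*cos(x*z) + 3*z*cos(y*z), y*(x + 4*z - 2*exp(x*y) + 4*exp(y*z)), (-z*(9*x + 4*exp(x*z) + 4*exp(y*z) + 2*cos(x*z))*exp(y) - 1)*exp(-y))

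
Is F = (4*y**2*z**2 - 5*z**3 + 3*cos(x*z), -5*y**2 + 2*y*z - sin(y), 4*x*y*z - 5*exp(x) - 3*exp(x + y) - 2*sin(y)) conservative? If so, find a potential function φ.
No, ∇×F = (4*x*z - 2*y - 3*exp(x + y) - 2*cos(y), -3*x*sin(x*z) + 8*y**2*z - 4*y*z - 15*z**2 + 5*exp(x) + 3*exp(x + y), -8*y*z**2) ≠ 0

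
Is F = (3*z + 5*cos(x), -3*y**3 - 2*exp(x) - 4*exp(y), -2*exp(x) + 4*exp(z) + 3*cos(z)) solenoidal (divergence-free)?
No, ∇·F = -9*y**2 - 4*exp(y) + 4*exp(z) - 5*sin(x) - 3*sin(z)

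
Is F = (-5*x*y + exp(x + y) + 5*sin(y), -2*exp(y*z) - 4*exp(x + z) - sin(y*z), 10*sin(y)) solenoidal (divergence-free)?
No, ∇·F = -5*y - 2*z*exp(y*z) - z*cos(y*z) + exp(x + y)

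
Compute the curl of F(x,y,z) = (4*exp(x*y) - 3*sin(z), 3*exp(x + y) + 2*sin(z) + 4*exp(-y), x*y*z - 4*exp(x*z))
(x*z - 2*cos(z), -y*z + 4*z*exp(x*z) - 3*cos(z), -4*x*exp(x*y) + 3*exp(x + y))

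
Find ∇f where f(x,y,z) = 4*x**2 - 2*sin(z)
(8*x, 0, -2*cos(z))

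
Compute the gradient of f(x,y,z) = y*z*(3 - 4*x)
(-4*y*z, z*(3 - 4*x), y*(3 - 4*x))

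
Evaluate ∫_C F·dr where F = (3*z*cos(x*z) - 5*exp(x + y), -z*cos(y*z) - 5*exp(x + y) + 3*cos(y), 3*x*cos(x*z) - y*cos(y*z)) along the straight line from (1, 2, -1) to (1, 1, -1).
-5*exp(2) - 4*sin(2) + 4*sin(1) + 5*exp(3)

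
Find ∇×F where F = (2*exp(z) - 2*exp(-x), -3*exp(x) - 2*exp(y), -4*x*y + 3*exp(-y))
(-4*x - 3*exp(-y), 4*y + 2*exp(z), -3*exp(x))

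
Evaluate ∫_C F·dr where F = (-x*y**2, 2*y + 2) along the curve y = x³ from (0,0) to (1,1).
23/8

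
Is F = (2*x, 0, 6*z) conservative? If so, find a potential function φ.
Yes, F is conservative. φ = x**2 + 3*z**2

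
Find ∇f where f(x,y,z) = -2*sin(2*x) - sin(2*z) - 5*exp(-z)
(-4*cos(2*x), 0, -2*cos(2*z) + 5*exp(-z))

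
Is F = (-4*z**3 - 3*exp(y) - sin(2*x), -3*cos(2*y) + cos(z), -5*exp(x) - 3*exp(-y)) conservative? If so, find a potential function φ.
No, ∇×F = (sin(z) + 3*exp(-y), -12*z**2 + 5*exp(x), 3*exp(y)) ≠ 0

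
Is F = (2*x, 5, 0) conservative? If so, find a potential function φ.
Yes, F is conservative. φ = x**2 + 5*y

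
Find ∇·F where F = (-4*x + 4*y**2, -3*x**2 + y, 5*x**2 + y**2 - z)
-4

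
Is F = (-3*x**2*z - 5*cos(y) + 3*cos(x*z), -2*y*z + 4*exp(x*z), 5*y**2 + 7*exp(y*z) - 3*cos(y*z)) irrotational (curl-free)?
No, ∇×F = (-4*x*exp(x*z) + 12*y + 7*z*exp(y*z) + 3*z*sin(y*z), -3*x*(x + sin(x*z)), 4*z*exp(x*z) - 5*sin(y))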